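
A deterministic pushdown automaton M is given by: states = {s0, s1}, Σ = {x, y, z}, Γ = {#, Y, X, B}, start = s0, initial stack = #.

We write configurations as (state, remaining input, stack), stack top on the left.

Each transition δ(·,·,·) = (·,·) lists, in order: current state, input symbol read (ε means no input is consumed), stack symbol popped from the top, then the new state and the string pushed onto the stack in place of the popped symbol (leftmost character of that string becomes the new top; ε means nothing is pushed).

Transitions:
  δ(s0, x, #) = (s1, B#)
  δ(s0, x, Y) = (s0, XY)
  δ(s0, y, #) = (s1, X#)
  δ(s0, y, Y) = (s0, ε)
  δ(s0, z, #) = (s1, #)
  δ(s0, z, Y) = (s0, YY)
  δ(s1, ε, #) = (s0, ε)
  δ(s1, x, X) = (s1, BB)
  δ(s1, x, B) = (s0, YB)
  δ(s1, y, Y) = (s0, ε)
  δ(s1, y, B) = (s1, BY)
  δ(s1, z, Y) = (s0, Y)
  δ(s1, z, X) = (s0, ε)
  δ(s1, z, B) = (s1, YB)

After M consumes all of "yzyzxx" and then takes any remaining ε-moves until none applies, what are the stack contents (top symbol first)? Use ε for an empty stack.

(s0, yzyzxx, #) ⊢ (s1, zyzxx, X#) ⊢ (s0, yzxx, #) ⊢ (s1, zxx, X#) ⊢ (s0, xx, #) ⊢ (s1, x, B#) ⊢ (s0, ε, YB#)
All input consumed in state s0 with stack YB#.

YB#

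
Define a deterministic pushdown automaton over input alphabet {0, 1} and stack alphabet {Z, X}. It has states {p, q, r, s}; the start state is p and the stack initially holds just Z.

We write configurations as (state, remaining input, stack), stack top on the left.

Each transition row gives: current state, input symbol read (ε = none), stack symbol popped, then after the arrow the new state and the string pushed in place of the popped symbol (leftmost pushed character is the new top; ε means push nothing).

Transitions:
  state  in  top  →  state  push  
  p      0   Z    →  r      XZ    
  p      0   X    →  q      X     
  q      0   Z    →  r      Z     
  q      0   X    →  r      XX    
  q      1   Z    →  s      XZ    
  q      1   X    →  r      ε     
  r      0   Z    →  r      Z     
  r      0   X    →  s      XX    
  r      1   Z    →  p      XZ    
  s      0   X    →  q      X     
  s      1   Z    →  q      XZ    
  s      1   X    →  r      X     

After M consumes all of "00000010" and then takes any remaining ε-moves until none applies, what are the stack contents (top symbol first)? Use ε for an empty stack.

XXXXZ

(p, 00000010, Z)
  read 0, top Z: go to r, push XZ → (r, 0000010, XZ)
  read 0, top X: go to s, push XX → (s, 000010, XXZ)
  read 0, top X: go to q, push X → (q, 00010, XXZ)
  read 0, top X: go to r, push XX → (r, 0010, XXXZ)
  read 0, top X: go to s, push XX → (s, 010, XXXXZ)
  read 0, top X: go to q, push X → (q, 10, XXXXZ)
  read 1, top X: go to r, push ε → (r, 0, XXXZ)
  read 0, top X: go to s, push XX → (s, ε, XXXXZ)
All input consumed in state s with stack XXXXZ.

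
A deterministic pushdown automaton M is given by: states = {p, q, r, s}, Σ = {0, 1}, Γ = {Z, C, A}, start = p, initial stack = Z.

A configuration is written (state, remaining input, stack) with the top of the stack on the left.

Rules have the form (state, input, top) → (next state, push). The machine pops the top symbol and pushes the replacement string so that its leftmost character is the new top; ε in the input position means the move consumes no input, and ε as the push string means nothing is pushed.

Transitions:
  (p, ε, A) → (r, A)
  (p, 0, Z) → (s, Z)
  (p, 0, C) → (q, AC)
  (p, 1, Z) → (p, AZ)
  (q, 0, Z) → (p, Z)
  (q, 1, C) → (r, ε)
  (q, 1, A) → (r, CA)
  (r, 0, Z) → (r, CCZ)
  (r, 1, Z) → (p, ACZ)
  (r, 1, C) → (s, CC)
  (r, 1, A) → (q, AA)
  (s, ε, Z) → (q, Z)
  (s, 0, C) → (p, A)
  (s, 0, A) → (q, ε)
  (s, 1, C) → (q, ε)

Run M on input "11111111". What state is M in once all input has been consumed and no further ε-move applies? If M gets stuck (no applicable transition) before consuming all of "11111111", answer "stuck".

r

(p, 11111111, Z) ⊢ (p, 1111111, AZ) ⊢ (r, 1111111, AZ) ⊢ (q, 111111, AAZ) ⊢ (r, 11111, CAAZ) ⊢ (s, 1111, CCAAZ) ⊢ (q, 111, CAAZ) ⊢ (r, 11, AAZ) ⊢ (q, 1, AAAZ) ⊢ (r, ε, CAAAZ)
All input consumed; M is in state r.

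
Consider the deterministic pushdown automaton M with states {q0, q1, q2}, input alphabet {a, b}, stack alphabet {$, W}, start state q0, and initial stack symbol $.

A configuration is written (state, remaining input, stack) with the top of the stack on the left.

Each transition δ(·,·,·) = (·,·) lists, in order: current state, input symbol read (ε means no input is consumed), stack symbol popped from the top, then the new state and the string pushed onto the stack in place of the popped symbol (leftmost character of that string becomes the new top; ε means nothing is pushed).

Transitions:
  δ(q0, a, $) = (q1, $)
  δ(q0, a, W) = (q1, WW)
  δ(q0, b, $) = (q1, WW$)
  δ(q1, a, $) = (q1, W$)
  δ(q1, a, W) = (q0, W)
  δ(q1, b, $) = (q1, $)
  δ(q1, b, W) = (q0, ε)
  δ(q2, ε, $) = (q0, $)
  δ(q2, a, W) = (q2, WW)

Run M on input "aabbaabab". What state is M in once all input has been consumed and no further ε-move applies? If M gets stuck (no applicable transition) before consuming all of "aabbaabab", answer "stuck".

(q0, aabbaabab, $) ⊢ (q1, abbaabab, $) ⊢ (q1, bbaabab, W$) ⊢ (q0, baabab, $) ⊢ (q1, aabab, WW$) ⊢ (q0, abab, WW$) ⊢ (q1, bab, WWW$) ⊢ (q0, ab, WW$) ⊢ (q1, b, WWW$) ⊢ (q0, ε, WW$)
All input consumed; M is in state q0.

q0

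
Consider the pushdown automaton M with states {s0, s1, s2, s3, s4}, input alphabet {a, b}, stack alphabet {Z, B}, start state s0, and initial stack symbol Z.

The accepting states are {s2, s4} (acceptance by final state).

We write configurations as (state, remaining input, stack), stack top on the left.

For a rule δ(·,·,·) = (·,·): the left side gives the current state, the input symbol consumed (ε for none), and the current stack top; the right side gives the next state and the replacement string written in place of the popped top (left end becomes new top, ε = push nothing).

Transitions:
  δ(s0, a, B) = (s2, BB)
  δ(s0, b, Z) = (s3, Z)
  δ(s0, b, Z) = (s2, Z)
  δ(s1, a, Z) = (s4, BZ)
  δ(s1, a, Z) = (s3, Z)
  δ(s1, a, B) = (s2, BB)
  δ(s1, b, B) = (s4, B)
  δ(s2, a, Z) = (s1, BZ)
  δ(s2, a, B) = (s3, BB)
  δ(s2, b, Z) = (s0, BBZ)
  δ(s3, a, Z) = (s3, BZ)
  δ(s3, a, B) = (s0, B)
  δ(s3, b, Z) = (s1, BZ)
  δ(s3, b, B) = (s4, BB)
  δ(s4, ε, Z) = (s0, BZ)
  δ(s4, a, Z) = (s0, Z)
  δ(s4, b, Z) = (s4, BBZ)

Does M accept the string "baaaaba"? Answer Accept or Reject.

No computation consumes all input and reaches a final state.

Reject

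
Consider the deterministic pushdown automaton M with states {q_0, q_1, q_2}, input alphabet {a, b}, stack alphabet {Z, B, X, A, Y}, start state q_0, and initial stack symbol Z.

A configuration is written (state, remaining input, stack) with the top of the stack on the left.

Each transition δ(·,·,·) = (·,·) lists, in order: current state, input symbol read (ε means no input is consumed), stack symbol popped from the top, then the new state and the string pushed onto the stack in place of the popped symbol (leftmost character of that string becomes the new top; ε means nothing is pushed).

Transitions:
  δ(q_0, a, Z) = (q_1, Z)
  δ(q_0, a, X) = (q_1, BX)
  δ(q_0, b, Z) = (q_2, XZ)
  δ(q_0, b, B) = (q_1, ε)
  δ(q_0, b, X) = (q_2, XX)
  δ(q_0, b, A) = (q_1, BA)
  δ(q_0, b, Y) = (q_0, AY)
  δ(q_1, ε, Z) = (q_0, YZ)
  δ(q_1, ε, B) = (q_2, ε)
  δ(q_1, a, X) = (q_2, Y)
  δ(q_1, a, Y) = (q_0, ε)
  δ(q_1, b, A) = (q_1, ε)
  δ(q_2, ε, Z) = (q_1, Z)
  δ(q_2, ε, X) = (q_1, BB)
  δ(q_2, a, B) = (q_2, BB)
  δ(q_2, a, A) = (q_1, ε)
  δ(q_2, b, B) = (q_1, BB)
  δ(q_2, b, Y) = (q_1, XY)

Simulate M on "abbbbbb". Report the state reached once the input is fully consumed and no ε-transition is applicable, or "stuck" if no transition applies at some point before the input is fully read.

(q_0, abbbbbb, Z) ⊢ (q_1, bbbbbb, Z) ⊢ (q_0, bbbbbb, YZ) ⊢ (q_0, bbbbb, AYZ) ⊢ (q_1, bbbb, BAYZ) ⊢ (q_2, bbbb, AYZ)
No transition for (q_2, b, top A); M blocks with input bbbb remaining.

stuck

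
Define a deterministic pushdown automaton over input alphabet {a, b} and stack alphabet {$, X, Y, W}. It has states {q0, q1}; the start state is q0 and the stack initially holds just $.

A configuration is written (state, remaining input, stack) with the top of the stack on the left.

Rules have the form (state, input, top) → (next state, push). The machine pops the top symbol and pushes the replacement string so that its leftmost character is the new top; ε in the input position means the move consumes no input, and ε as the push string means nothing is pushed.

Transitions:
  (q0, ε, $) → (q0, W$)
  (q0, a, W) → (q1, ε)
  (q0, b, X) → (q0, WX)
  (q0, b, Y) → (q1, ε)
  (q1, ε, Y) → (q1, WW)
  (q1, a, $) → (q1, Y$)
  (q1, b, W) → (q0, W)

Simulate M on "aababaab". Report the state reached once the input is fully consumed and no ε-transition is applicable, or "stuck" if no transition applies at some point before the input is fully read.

q0

(q0, aababaab, $) ⊢ (q0, aababaab, W$) ⊢ (q1, ababaab, $) ⊢ (q1, babaab, Y$) ⊢ (q1, babaab, WW$) ⊢ (q0, abaab, WW$) ⊢ (q1, baab, W$) ⊢ (q0, aab, W$) ⊢ (q1, ab, $) ⊢ (q1, b, Y$) ⊢ (q1, b, WW$) ⊢ (q0, ε, WW$)
All input consumed; M is in state q0.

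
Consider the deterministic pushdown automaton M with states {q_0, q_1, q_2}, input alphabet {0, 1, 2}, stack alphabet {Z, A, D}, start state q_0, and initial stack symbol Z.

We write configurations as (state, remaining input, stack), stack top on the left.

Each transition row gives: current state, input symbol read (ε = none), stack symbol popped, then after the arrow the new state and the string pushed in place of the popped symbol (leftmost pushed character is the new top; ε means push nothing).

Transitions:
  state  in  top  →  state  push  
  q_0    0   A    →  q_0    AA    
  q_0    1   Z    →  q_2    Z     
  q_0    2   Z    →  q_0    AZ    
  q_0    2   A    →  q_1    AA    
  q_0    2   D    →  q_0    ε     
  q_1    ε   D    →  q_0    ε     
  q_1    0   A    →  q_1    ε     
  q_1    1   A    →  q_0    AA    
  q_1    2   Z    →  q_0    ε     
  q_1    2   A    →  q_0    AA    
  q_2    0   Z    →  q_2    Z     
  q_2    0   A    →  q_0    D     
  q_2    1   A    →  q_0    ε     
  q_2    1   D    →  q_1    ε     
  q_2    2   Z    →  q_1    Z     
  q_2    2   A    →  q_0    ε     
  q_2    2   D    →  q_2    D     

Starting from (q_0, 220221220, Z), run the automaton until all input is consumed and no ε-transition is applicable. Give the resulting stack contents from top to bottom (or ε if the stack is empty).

AAAAAAAZ

(q_0, 220221220, Z)
  read 2, top Z: go to q_0, push AZ → (q_0, 20221220, AZ)
  read 2, top A: go to q_1, push AA → (q_1, 0221220, AAZ)
  read 0, top A: go to q_1, push ε → (q_1, 221220, AZ)
  read 2, top A: go to q_0, push AA → (q_0, 21220, AAZ)
  read 2, top A: go to q_1, push AA → (q_1, 1220, AAAZ)
  read 1, top A: go to q_0, push AA → (q_0, 220, AAAAZ)
  read 2, top A: go to q_1, push AA → (q_1, 20, AAAAAZ)
  read 2, top A: go to q_0, push AA → (q_0, 0, AAAAAAZ)
  read 0, top A: go to q_0, push AA → (q_0, ε, AAAAAAAZ)
All input consumed in state q_0 with stack AAAAAAAZ.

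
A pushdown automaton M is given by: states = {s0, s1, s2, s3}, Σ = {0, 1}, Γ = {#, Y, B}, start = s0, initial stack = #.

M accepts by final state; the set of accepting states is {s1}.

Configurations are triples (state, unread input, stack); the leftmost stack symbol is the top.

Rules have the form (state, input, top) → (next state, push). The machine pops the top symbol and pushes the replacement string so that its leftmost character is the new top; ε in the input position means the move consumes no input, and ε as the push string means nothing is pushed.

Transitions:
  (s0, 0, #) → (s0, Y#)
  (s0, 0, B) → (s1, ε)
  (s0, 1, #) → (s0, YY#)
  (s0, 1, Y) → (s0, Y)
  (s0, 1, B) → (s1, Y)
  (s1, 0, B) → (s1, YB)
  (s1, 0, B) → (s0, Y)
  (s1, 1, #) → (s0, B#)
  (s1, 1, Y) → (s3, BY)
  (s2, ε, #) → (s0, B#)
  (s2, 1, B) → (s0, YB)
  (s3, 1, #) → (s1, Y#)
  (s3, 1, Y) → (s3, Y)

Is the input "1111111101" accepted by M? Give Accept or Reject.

Reject

No computation consumes all input and reaches a final state.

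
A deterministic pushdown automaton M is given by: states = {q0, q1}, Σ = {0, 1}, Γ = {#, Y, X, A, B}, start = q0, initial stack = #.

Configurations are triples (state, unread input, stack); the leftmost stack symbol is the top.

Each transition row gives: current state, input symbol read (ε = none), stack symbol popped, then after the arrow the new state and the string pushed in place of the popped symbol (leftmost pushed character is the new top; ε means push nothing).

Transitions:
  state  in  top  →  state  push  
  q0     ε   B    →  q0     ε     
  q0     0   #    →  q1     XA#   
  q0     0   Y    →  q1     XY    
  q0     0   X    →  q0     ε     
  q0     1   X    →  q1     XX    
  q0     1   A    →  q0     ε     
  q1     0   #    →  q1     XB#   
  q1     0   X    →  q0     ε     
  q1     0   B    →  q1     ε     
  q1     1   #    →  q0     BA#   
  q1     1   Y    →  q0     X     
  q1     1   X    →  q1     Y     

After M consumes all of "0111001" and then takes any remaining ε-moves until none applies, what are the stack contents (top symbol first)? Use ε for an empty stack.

#

(q0, 0111001, #)
  read 0, top #: go to q1, push XA# → (q1, 111001, XA#)
  read 1, top X: go to q1, push Y → (q1, 11001, YA#)
  read 1, top Y: go to q0, push X → (q0, 1001, XA#)
  read 1, top X: go to q1, push XX → (q1, 001, XXA#)
  read 0, top X: go to q0, push ε → (q0, 01, XA#)
  read 0, top X: go to q0, push ε → (q0, 1, A#)
  read 1, top A: go to q0, push ε → (q0, ε, #)
All input consumed in state q0 with stack #.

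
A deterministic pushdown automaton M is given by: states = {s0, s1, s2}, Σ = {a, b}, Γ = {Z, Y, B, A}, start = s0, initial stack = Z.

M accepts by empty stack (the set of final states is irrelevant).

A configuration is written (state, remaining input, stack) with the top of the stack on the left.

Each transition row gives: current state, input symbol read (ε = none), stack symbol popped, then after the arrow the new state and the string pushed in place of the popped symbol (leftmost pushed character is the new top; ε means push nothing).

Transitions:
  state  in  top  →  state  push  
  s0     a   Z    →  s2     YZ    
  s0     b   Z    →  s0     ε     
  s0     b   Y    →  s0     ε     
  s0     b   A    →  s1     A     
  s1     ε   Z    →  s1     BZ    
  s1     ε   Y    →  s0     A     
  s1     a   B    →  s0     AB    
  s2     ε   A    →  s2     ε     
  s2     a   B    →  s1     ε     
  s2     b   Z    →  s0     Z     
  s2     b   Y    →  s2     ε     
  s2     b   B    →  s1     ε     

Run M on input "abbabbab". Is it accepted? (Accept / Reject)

Reject

(s0, abbabbab, Z) ⊢ (s2, bbabbab, YZ) ⊢ (s2, babbab, Z) ⊢ (s0, abbab, Z) ⊢ (s2, bbab, YZ) ⊢ (s2, bab, Z) ⊢ (s0, ab, Z) ⊢ (s2, b, YZ) ⊢ (s2, ε, Z)
All input consumed; stack is Z, not empty, and no further ε-move applies.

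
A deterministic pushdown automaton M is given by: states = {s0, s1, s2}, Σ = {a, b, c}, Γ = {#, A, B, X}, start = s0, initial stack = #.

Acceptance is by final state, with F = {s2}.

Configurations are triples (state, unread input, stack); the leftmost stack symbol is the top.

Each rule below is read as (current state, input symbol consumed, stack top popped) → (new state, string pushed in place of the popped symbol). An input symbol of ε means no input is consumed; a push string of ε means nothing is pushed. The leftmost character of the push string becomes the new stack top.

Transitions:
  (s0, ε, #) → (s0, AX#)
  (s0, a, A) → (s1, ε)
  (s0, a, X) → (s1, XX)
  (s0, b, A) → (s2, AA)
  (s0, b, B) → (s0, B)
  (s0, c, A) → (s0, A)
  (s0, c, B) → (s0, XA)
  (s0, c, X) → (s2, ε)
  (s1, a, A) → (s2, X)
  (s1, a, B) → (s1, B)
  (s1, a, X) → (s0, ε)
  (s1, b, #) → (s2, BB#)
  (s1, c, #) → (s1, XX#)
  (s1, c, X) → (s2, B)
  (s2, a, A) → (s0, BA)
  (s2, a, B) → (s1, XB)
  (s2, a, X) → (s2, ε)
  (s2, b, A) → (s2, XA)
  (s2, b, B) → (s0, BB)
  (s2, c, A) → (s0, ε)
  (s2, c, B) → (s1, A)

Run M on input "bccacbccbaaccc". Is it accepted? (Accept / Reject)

Reject

(s0, bccacbccbaaccc, #)
  ε-move, top #: go to s0, push AX# → (s0, bccacbccbaaccc, AX#)
  read b, top A: go to s2, push AA → (s2, ccacbccbaaccc, AAX#)
  read c, top A: go to s0, push ε → (s0, cacbccbaaccc, AX#)
  read c, top A: go to s0, push A → (s0, acbccbaaccc, AX#)
  read a, top A: go to s1, push ε → (s1, cbccbaaccc, X#)
  read c, top X: go to s2, push B → (s2, bccbaaccc, B#)
  read b, top B: go to s0, push BB → (s0, ccbaaccc, BB#)
  read c, top B: go to s0, push XA → (s0, cbaaccc, XAB#)
  read c, top X: go to s2, push ε → (s2, baaccc, AB#)
  read b, top A: go to s2, push XA → (s2, aaccc, XAB#)
  read a, top X: go to s2, push ε → (s2, accc, AB#)
  read a, top A: go to s0, push BA → (s0, ccc, BAB#)
  read c, top B: go to s0, push XA → (s0, cc, XAAB#)
  read c, top X: go to s2, push ε → (s2, c, AAB#)
  read c, top A: go to s0, push ε → (s0, ε, AB#)
All input consumed; state s0 ∉ F and no further ε-move applies.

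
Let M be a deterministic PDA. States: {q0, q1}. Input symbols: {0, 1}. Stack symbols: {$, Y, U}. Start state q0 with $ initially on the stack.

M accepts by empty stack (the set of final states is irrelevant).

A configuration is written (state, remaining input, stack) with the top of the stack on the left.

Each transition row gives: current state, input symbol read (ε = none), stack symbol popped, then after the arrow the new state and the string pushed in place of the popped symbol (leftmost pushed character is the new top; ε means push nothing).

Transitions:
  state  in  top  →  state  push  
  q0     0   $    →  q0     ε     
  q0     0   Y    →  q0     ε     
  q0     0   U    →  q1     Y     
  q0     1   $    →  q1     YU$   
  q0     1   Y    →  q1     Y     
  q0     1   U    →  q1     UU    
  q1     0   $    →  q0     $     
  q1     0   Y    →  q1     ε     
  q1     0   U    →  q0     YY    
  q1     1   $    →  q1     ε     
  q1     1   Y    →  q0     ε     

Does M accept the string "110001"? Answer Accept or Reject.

Reject

(q0, 110001, $) ⊢ (q1, 10001, YU$) ⊢ (q0, 0001, U$) ⊢ (q1, 001, Y$) ⊢ (q1, 01, $) ⊢ (q0, 1, $) ⊢ (q1, ε, YU$)
All input consumed; stack is YU$, not empty, and no further ε-move applies.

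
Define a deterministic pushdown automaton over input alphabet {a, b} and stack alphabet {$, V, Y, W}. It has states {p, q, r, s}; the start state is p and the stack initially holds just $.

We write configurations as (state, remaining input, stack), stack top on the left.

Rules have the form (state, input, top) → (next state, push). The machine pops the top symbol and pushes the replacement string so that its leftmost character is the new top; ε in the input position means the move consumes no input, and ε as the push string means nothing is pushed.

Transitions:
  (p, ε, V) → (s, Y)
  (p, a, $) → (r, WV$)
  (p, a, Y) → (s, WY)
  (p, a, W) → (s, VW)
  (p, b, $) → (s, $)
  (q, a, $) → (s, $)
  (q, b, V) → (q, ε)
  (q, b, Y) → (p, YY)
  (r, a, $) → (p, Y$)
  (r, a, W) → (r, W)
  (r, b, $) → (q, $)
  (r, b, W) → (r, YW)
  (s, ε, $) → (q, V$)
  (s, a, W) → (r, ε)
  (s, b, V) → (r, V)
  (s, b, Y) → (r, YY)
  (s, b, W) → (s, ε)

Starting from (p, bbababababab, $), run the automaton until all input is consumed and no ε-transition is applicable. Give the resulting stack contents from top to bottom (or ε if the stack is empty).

$

(p, bbababababab, $)
  read b, top $: go to s, push $ → (s, bababababab, $)
  ε-move, top $: go to q, push V$ → (q, bababababab, V$)
  read b, top V: go to q, push ε → (q, ababababab, $)
  read a, top $: go to s, push $ → (s, babababab, $)
  ε-move, top $: go to q, push V$ → (q, babababab, V$)
  read b, top V: go to q, push ε → (q, abababab, $)
  read a, top $: go to s, push $ → (s, bababab, $)
  ε-move, top $: go to q, push V$ → (q, bababab, V$)
  read b, top V: go to q, push ε → (q, ababab, $)
  read a, top $: go to s, push $ → (s, babab, $)
  ε-move, top $: go to q, push V$ → (q, babab, V$)
  read b, top V: go to q, push ε → (q, abab, $)
  read a, top $: go to s, push $ → (s, bab, $)
  ε-move, top $: go to q, push V$ → (q, bab, V$)
  read b, top V: go to q, push ε → (q, ab, $)
  read a, top $: go to s, push $ → (s, b, $)
  ε-move, top $: go to q, push V$ → (q, b, V$)
  read b, top V: go to q, push ε → (q, ε, $)
All input consumed in state q with stack $.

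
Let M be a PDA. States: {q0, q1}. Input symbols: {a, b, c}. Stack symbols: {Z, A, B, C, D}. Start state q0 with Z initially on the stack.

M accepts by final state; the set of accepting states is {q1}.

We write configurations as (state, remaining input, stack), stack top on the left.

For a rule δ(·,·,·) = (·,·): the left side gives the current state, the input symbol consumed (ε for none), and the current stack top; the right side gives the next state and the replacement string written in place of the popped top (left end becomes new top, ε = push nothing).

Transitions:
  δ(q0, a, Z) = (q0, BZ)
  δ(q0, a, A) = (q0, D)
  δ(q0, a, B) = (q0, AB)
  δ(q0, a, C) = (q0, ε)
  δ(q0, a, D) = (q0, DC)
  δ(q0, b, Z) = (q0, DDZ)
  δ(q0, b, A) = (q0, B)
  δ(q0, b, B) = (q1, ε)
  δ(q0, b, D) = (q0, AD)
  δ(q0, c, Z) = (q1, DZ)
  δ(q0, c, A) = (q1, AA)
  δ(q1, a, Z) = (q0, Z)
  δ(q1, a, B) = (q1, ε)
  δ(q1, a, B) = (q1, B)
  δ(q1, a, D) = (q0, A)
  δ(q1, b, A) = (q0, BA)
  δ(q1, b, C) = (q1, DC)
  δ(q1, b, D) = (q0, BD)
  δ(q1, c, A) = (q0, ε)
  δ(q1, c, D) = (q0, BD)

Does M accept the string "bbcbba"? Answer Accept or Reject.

Reject

No computation consumes all input and reaches a final state.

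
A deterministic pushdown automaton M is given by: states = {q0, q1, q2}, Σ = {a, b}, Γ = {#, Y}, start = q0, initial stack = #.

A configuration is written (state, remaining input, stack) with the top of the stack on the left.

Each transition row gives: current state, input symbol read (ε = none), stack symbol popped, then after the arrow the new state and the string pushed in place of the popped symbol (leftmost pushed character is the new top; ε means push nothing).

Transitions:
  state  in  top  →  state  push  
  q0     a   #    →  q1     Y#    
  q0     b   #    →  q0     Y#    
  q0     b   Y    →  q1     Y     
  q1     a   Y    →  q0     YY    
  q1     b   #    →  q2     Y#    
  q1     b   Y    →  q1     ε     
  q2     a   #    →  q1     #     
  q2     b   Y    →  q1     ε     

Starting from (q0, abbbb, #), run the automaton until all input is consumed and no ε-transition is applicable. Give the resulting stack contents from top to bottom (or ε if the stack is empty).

Y#

(q0, abbbb, #)
  read a, top #: go to q1, push Y# → (q1, bbbb, Y#)
  read b, top Y: go to q1, push ε → (q1, bbb, #)
  read b, top #: go to q2, push Y# → (q2, bb, Y#)
  read b, top Y: go to q1, push ε → (q1, b, #)
  read b, top #: go to q2, push Y# → (q2, ε, Y#)
All input consumed in state q2 with stack Y#.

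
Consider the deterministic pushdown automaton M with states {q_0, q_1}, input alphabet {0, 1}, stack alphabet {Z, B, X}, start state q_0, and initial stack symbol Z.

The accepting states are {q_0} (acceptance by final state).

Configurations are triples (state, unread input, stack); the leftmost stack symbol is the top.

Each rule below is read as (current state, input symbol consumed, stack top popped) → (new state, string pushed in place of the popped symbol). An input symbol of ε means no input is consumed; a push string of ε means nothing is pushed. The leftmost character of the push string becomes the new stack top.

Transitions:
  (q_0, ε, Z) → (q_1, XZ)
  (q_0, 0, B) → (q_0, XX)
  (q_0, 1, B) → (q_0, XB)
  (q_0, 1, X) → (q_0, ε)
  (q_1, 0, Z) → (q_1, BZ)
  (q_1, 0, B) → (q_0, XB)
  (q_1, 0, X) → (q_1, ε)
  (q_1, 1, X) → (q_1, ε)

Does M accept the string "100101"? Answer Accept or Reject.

Accept

(q_0, 100101, Z)
  ε-move, top Z: go to q_1, push XZ → (q_1, 100101, XZ)
  read 1, top X: go to q_1, push ε → (q_1, 00101, Z)
  read 0, top Z: go to q_1, push BZ → (q_1, 0101, BZ)
  read 0, top B: go to q_0, push XB → (q_0, 101, XBZ)
  read 1, top X: go to q_0, push ε → (q_0, 01, BZ)
  read 0, top B: go to q_0, push XX → (q_0, 1, XXZ)
  read 1, top X: go to q_0, push ε → (q_0, ε, XZ)
All input consumed; state q_0 ∈ F.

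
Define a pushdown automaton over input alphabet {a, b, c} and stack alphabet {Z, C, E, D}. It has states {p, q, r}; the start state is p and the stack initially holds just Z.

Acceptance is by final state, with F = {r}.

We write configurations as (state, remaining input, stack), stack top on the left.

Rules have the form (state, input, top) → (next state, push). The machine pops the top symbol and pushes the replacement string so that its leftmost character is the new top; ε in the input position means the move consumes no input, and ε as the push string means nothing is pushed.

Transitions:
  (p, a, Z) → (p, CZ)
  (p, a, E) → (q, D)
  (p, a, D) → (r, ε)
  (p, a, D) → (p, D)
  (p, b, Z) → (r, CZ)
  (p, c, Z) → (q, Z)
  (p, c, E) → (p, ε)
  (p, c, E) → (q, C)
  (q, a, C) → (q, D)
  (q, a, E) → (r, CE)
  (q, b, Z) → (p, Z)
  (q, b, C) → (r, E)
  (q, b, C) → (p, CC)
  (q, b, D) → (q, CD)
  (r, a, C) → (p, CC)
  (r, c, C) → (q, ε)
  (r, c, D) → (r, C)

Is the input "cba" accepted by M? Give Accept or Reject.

No computation consumes all input and reaches a final state.

Reject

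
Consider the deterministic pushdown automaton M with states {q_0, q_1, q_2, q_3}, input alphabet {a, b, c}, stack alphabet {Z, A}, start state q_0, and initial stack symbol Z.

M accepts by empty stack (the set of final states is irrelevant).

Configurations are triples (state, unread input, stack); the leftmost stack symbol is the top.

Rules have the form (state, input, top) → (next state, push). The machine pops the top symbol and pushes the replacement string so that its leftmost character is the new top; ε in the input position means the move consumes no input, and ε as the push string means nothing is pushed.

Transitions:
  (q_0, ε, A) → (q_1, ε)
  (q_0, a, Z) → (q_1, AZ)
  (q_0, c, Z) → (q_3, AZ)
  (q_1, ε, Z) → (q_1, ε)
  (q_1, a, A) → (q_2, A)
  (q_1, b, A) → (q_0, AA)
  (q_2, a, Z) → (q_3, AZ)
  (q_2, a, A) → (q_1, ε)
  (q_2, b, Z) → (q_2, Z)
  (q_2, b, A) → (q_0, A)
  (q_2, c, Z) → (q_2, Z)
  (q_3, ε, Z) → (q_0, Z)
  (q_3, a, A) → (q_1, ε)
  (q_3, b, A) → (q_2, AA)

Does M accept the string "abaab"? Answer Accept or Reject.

Reject

(q_0, abaab, Z)
  read a, top Z: go to q_1, push AZ → (q_1, baab, AZ)
  read b, top A: go to q_0, push AA → (q_0, aab, AAZ)
  ε-move, top A: go to q_1, push ε → (q_1, aab, AZ)
  read a, top A: go to q_2, push A → (q_2, ab, AZ)
  read a, top A: go to q_1, push ε → (q_1, b, Z)
  ε-move, top Z: go to q_1, push ε → (q_1, b, ε)
No transition applies at (q_1, b, ε); input not fully consumed.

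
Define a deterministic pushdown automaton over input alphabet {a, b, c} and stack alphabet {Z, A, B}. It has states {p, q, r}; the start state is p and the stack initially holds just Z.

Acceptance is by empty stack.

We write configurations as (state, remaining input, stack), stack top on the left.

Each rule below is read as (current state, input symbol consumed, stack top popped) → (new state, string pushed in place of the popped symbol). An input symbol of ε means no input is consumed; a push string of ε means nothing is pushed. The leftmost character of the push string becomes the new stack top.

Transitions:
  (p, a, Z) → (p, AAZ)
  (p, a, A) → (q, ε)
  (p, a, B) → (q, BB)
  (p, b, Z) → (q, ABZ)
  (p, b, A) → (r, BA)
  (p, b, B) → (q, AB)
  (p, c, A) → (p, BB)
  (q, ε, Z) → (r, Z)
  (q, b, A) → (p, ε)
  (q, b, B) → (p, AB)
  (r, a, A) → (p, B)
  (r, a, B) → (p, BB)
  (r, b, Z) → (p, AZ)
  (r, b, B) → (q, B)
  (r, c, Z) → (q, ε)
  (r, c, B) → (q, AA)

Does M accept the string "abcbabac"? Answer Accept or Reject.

(p, abcbabac, Z) ⊢ (p, bcbabac, AAZ) ⊢ (r, cbabac, BAAZ) ⊢ (q, babac, AAAAZ) ⊢ (p, abac, AAAZ) ⊢ (q, bac, AAZ) ⊢ (p, ac, AZ) ⊢ (q, c, Z) ⊢ (r, c, Z) ⊢ (q, ε, ε)
All input consumed and the stack is empty.

Accept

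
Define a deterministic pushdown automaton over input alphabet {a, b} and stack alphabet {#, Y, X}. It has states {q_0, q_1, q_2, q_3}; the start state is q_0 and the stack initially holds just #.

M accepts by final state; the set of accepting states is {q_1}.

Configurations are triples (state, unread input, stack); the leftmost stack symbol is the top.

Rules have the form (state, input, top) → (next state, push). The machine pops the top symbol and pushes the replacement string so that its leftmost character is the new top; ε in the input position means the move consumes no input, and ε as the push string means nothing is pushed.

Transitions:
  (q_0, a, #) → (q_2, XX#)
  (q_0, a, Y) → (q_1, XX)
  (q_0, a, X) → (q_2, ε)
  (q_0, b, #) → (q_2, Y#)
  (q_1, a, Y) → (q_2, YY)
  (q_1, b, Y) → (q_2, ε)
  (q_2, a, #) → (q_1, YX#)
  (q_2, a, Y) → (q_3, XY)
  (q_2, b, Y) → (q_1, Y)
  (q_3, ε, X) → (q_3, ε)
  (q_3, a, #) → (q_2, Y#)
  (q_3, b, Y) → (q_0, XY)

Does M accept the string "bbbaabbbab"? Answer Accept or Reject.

(q_0, bbbaabbbab, #)
  read b, top #: go to q_2, push Y# → (q_2, bbaabbbab, Y#)
  read b, top Y: go to q_1, push Y → (q_1, baabbbab, Y#)
  read b, top Y: go to q_2, push ε → (q_2, aabbbab, #)
  read a, top #: go to q_1, push YX# → (q_1, abbbab, YX#)
  read a, top Y: go to q_2, push YY → (q_2, bbbab, YYX#)
  read b, top Y: go to q_1, push Y → (q_1, bbab, YYX#)
  read b, top Y: go to q_2, push ε → (q_2, bab, YX#)
  read b, top Y: go to q_1, push Y → (q_1, ab, YX#)
  read a, top Y: go to q_2, push YY → (q_2, b, YYX#)
  read b, top Y: go to q_1, push Y → (q_1, ε, YYX#)
All input consumed; state q_1 ∈ F.

Accept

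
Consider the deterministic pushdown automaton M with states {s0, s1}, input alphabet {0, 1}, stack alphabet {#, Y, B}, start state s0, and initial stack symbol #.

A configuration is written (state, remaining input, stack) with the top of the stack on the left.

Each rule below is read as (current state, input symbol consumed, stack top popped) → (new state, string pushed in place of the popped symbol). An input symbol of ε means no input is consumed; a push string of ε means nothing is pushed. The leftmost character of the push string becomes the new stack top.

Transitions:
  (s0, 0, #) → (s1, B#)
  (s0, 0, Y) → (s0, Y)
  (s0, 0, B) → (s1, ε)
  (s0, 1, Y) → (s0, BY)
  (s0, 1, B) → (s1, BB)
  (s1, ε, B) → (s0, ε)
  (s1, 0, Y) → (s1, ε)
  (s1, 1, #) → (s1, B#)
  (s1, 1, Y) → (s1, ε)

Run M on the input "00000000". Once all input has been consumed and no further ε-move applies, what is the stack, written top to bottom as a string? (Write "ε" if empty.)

(s0, 00000000, #)
  read 0, top #: go to s1, push B# → (s1, 0000000, B#)
  ε-move, top B: go to s0, push ε → (s0, 0000000, #)
  read 0, top #: go to s1, push B# → (s1, 000000, B#)
  ε-move, top B: go to s0, push ε → (s0, 000000, #)
  read 0, top #: go to s1, push B# → (s1, 00000, B#)
  ε-move, top B: go to s0, push ε → (s0, 00000, #)
  read 0, top #: go to s1, push B# → (s1, 0000, B#)
  ε-move, top B: go to s0, push ε → (s0, 0000, #)
  read 0, top #: go to s1, push B# → (s1, 000, B#)
  ε-move, top B: go to s0, push ε → (s0, 000, #)
  read 0, top #: go to s1, push B# → (s1, 00, B#)
  ε-move, top B: go to s0, push ε → (s0, 00, #)
  read 0, top #: go to s1, push B# → (s1, 0, B#)
  ε-move, top B: go to s0, push ε → (s0, 0, #)
  read 0, top #: go to s1, push B# → (s1, ε, B#)
  ε-move, top B: go to s0, push ε → (s0, ε, #)
All input consumed in state s0 with stack #.

#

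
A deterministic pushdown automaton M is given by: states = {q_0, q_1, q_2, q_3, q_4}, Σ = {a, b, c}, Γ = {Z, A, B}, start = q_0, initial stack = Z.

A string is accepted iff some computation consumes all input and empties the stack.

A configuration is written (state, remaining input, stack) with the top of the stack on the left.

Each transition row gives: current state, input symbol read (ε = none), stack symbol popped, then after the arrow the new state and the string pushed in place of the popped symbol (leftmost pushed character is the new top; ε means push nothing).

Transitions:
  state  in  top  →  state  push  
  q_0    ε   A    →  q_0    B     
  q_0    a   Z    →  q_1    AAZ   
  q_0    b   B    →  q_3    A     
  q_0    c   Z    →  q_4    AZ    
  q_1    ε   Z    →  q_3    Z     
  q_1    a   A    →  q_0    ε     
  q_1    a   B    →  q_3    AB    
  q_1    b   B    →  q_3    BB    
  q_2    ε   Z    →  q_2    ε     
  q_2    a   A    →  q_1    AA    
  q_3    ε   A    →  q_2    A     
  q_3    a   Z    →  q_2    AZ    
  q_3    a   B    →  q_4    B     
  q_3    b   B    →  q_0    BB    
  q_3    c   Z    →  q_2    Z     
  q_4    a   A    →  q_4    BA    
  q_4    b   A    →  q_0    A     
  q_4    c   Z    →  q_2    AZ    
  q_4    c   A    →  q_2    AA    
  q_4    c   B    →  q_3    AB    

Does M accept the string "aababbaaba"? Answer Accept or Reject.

Reject

(q_0, aababbaaba, Z)
  read a, top Z: go to q_1, push AAZ → (q_1, ababbaaba, AAZ)
  read a, top A: go to q_0, push ε → (q_0, babbaaba, AZ)
  ε-move, top A: go to q_0, push B → (q_0, babbaaba, BZ)
  read b, top B: go to q_3, push A → (q_3, abbaaba, AZ)
  ε-move, top A: go to q_2, push A → (q_2, abbaaba, AZ)
  read a, top A: go to q_1, push AA → (q_1, bbaaba, AAZ)
No transition applies at (q_1, bbaaba, AAZ); input not fully consumed.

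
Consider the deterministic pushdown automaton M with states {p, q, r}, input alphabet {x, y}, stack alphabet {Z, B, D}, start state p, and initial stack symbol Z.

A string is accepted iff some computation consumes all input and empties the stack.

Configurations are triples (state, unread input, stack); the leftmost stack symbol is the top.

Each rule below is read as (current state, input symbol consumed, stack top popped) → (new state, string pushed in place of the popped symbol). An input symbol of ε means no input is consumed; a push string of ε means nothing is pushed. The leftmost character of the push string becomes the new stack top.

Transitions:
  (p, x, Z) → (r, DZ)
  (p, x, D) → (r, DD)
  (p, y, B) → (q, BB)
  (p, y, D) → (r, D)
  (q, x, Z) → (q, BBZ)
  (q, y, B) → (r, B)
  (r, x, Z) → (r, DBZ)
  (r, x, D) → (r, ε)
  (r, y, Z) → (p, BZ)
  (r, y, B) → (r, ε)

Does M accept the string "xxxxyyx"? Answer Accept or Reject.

(p, xxxxyyx, Z) ⊢ (r, xxxyyx, DZ) ⊢ (r, xxyyx, Z) ⊢ (r, xyyx, DBZ) ⊢ (r, yyx, BZ) ⊢ (r, yx, Z) ⊢ (p, x, BZ)
No transition applies at (p, x, BZ); input not fully consumed.

Reject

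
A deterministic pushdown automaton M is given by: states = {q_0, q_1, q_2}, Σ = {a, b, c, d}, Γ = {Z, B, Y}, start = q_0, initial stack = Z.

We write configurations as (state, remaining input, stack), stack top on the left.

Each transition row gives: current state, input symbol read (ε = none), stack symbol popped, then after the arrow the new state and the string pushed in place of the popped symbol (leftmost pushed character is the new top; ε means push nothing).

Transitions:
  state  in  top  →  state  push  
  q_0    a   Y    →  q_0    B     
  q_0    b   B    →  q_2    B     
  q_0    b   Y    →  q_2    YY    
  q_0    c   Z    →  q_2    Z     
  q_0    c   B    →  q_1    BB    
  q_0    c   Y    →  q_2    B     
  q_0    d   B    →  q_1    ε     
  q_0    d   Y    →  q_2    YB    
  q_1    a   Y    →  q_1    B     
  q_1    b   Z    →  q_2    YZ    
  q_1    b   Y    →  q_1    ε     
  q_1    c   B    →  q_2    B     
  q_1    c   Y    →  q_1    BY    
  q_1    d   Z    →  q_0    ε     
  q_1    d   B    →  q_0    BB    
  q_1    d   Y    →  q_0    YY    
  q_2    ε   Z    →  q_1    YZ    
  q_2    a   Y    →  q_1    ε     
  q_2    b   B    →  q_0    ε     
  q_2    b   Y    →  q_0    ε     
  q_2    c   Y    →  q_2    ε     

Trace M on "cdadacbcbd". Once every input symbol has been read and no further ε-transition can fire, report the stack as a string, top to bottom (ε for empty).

(q_0, cdadacbcbd, Z)
  read c, top Z: go to q_2, push Z → (q_2, dadacbcbd, Z)
  ε-move, top Z: go to q_1, push YZ → (q_1, dadacbcbd, YZ)
  read d, top Y: go to q_0, push YY → (q_0, adacbcbd, YYZ)
  read a, top Y: go to q_0, push B → (q_0, dacbcbd, BYZ)
  read d, top B: go to q_1, push ε → (q_1, acbcbd, YZ)
  read a, top Y: go to q_1, push B → (q_1, cbcbd, BZ)
  read c, top B: go to q_2, push B → (q_2, bcbd, BZ)
  read b, top B: go to q_0, push ε → (q_0, cbd, Z)
  read c, top Z: go to q_2, push Z → (q_2, bd, Z)
  ε-move, top Z: go to q_1, push YZ → (q_1, bd, YZ)
  read b, top Y: go to q_1, push ε → (q_1, d, Z)
  read d, top Z: go to q_0, push ε → (q_0, ε, ε)
All input consumed in state q_0 with stack ε.

ε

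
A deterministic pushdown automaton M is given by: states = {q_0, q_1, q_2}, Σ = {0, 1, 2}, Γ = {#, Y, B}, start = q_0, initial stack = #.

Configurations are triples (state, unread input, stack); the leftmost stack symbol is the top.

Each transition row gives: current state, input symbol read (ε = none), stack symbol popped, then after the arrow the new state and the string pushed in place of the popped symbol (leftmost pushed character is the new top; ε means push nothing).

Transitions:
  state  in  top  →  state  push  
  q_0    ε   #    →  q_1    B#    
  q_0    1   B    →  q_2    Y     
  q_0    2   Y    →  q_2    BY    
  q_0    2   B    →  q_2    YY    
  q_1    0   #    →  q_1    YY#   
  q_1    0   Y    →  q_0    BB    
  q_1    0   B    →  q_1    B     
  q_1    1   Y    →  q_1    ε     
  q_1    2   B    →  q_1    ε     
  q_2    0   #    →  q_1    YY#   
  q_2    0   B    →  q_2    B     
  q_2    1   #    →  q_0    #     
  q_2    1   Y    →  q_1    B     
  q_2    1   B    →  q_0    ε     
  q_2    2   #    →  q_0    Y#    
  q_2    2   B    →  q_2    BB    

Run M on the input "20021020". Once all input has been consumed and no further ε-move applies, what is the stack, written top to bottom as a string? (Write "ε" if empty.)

BBBY#

(q_0, 20021020, #)
  ε-move, top #: go to q_1, push B# → (q_1, 20021020, B#)
  read 2, top B: go to q_1, push ε → (q_1, 0021020, #)
  read 0, top #: go to q_1, push YY# → (q_1, 021020, YY#)
  read 0, top Y: go to q_0, push BB → (q_0, 21020, BBY#)
  read 2, top B: go to q_2, push YY → (q_2, 1020, YYBY#)
  read 1, top Y: go to q_1, push B → (q_1, 020, BYBY#)
  read 0, top B: go to q_1, push B → (q_1, 20, BYBY#)
  read 2, top B: go to q_1, push ε → (q_1, 0, YBY#)
  read 0, top Y: go to q_0, push BB → (q_0, ε, BBBY#)
All input consumed in state q_0 with stack BBBY#.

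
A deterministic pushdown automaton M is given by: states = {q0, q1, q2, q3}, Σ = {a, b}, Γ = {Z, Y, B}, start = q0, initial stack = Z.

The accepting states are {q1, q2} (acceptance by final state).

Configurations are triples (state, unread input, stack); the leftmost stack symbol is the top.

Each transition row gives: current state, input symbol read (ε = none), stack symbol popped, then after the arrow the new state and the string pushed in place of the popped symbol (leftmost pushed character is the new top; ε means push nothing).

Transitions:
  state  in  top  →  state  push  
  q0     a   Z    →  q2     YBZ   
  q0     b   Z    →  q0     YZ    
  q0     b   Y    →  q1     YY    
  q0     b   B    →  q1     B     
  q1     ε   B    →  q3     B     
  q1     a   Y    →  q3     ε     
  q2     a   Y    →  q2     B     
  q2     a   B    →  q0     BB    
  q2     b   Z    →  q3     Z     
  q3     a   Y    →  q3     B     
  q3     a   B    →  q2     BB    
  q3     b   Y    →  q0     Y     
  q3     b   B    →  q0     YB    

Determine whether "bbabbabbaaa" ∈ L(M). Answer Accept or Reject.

Accept

(q0, bbabbabbaaa, Z)
  read b, top Z: go to q0, push YZ → (q0, babbabbaaa, YZ)
  read b, top Y: go to q1, push YY → (q1, abbabbaaa, YYZ)
  read a, top Y: go to q3, push ε → (q3, bbabbaaa, YZ)
  read b, top Y: go to q0, push Y → (q0, babbaaa, YZ)
  read b, top Y: go to q1, push YY → (q1, abbaaa, YYZ)
  read a, top Y: go to q3, push ε → (q3, bbaaa, YZ)
  read b, top Y: go to q0, push Y → (q0, baaa, YZ)
  read b, top Y: go to q1, push YY → (q1, aaa, YYZ)
  read a, top Y: go to q3, push ε → (q3, aa, YZ)
  read a, top Y: go to q3, push B → (q3, a, BZ)
  read a, top B: go to q2, push BB → (q2, ε, BBZ)
All input consumed; state q2 ∈ F.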